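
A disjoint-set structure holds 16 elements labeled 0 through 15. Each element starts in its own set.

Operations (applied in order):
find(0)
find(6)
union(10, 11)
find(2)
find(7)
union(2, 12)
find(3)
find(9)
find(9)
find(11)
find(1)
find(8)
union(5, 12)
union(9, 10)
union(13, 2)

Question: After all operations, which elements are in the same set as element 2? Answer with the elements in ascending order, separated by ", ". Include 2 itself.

Step 1: find(0) -> no change; set of 0 is {0}
Step 2: find(6) -> no change; set of 6 is {6}
Step 3: union(10, 11) -> merged; set of 10 now {10, 11}
Step 4: find(2) -> no change; set of 2 is {2}
Step 5: find(7) -> no change; set of 7 is {7}
Step 6: union(2, 12) -> merged; set of 2 now {2, 12}
Step 7: find(3) -> no change; set of 3 is {3}
Step 8: find(9) -> no change; set of 9 is {9}
Step 9: find(9) -> no change; set of 9 is {9}
Step 10: find(11) -> no change; set of 11 is {10, 11}
Step 11: find(1) -> no change; set of 1 is {1}
Step 12: find(8) -> no change; set of 8 is {8}
Step 13: union(5, 12) -> merged; set of 5 now {2, 5, 12}
Step 14: union(9, 10) -> merged; set of 9 now {9, 10, 11}
Step 15: union(13, 2) -> merged; set of 13 now {2, 5, 12, 13}
Component of 2: {2, 5, 12, 13}

Answer: 2, 5, 12, 13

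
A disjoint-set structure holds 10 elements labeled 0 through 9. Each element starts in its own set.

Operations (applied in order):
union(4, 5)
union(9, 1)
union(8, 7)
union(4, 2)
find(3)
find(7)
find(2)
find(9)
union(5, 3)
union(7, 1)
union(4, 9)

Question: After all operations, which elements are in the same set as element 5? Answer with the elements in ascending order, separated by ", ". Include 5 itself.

Answer: 1, 2, 3, 4, 5, 7, 8, 9

Derivation:
Step 1: union(4, 5) -> merged; set of 4 now {4, 5}
Step 2: union(9, 1) -> merged; set of 9 now {1, 9}
Step 3: union(8, 7) -> merged; set of 8 now {7, 8}
Step 4: union(4, 2) -> merged; set of 4 now {2, 4, 5}
Step 5: find(3) -> no change; set of 3 is {3}
Step 6: find(7) -> no change; set of 7 is {7, 8}
Step 7: find(2) -> no change; set of 2 is {2, 4, 5}
Step 8: find(9) -> no change; set of 9 is {1, 9}
Step 9: union(5, 3) -> merged; set of 5 now {2, 3, 4, 5}
Step 10: union(7, 1) -> merged; set of 7 now {1, 7, 8, 9}
Step 11: union(4, 9) -> merged; set of 4 now {1, 2, 3, 4, 5, 7, 8, 9}
Component of 5: {1, 2, 3, 4, 5, 7, 8, 9}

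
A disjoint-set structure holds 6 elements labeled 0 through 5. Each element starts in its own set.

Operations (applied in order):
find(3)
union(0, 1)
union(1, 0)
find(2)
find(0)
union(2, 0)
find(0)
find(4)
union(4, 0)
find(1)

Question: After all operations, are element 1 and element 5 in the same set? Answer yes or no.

Step 1: find(3) -> no change; set of 3 is {3}
Step 2: union(0, 1) -> merged; set of 0 now {0, 1}
Step 3: union(1, 0) -> already same set; set of 1 now {0, 1}
Step 4: find(2) -> no change; set of 2 is {2}
Step 5: find(0) -> no change; set of 0 is {0, 1}
Step 6: union(2, 0) -> merged; set of 2 now {0, 1, 2}
Step 7: find(0) -> no change; set of 0 is {0, 1, 2}
Step 8: find(4) -> no change; set of 4 is {4}
Step 9: union(4, 0) -> merged; set of 4 now {0, 1, 2, 4}
Step 10: find(1) -> no change; set of 1 is {0, 1, 2, 4}
Set of 1: {0, 1, 2, 4}; 5 is not a member.

Answer: no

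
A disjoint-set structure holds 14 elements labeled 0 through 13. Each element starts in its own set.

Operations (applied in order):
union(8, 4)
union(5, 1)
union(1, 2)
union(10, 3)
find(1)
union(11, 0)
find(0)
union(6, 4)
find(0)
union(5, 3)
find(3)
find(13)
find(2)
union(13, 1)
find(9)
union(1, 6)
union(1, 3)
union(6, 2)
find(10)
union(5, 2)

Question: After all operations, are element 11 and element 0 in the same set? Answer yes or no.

Step 1: union(8, 4) -> merged; set of 8 now {4, 8}
Step 2: union(5, 1) -> merged; set of 5 now {1, 5}
Step 3: union(1, 2) -> merged; set of 1 now {1, 2, 5}
Step 4: union(10, 3) -> merged; set of 10 now {3, 10}
Step 5: find(1) -> no change; set of 1 is {1, 2, 5}
Step 6: union(11, 0) -> merged; set of 11 now {0, 11}
Step 7: find(0) -> no change; set of 0 is {0, 11}
Step 8: union(6, 4) -> merged; set of 6 now {4, 6, 8}
Step 9: find(0) -> no change; set of 0 is {0, 11}
Step 10: union(5, 3) -> merged; set of 5 now {1, 2, 3, 5, 10}
Step 11: find(3) -> no change; set of 3 is {1, 2, 3, 5, 10}
Step 12: find(13) -> no change; set of 13 is {13}
Step 13: find(2) -> no change; set of 2 is {1, 2, 3, 5, 10}
Step 14: union(13, 1) -> merged; set of 13 now {1, 2, 3, 5, 10, 13}
Step 15: find(9) -> no change; set of 9 is {9}
Step 16: union(1, 6) -> merged; set of 1 now {1, 2, 3, 4, 5, 6, 8, 10, 13}
Step 17: union(1, 3) -> already same set; set of 1 now {1, 2, 3, 4, 5, 6, 8, 10, 13}
Step 18: union(6, 2) -> already same set; set of 6 now {1, 2, 3, 4, 5, 6, 8, 10, 13}
Step 19: find(10) -> no change; set of 10 is {1, 2, 3, 4, 5, 6, 8, 10, 13}
Step 20: union(5, 2) -> already same set; set of 5 now {1, 2, 3, 4, 5, 6, 8, 10, 13}
Set of 11: {0, 11}; 0 is a member.

Answer: yes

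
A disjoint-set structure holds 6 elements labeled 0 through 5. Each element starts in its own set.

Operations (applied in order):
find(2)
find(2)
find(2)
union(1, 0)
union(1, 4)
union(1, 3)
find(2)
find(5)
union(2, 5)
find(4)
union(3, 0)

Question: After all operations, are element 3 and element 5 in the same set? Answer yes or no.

Answer: no

Derivation:
Step 1: find(2) -> no change; set of 2 is {2}
Step 2: find(2) -> no change; set of 2 is {2}
Step 3: find(2) -> no change; set of 2 is {2}
Step 4: union(1, 0) -> merged; set of 1 now {0, 1}
Step 5: union(1, 4) -> merged; set of 1 now {0, 1, 4}
Step 6: union(1, 3) -> merged; set of 1 now {0, 1, 3, 4}
Step 7: find(2) -> no change; set of 2 is {2}
Step 8: find(5) -> no change; set of 5 is {5}
Step 9: union(2, 5) -> merged; set of 2 now {2, 5}
Step 10: find(4) -> no change; set of 4 is {0, 1, 3, 4}
Step 11: union(3, 0) -> already same set; set of 3 now {0, 1, 3, 4}
Set of 3: {0, 1, 3, 4}; 5 is not a member.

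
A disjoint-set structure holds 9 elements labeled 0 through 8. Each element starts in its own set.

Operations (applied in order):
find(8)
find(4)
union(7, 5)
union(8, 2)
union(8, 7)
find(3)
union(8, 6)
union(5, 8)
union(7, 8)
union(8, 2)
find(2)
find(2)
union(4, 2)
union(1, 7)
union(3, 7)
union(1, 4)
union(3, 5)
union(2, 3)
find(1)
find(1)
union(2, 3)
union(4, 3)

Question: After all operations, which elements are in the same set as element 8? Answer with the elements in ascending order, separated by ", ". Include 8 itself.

Step 1: find(8) -> no change; set of 8 is {8}
Step 2: find(4) -> no change; set of 4 is {4}
Step 3: union(7, 5) -> merged; set of 7 now {5, 7}
Step 4: union(8, 2) -> merged; set of 8 now {2, 8}
Step 5: union(8, 7) -> merged; set of 8 now {2, 5, 7, 8}
Step 6: find(3) -> no change; set of 3 is {3}
Step 7: union(8, 6) -> merged; set of 8 now {2, 5, 6, 7, 8}
Step 8: union(5, 8) -> already same set; set of 5 now {2, 5, 6, 7, 8}
Step 9: union(7, 8) -> already same set; set of 7 now {2, 5, 6, 7, 8}
Step 10: union(8, 2) -> already same set; set of 8 now {2, 5, 6, 7, 8}
Step 11: find(2) -> no change; set of 2 is {2, 5, 6, 7, 8}
Step 12: find(2) -> no change; set of 2 is {2, 5, 6, 7, 8}
Step 13: union(4, 2) -> merged; set of 4 now {2, 4, 5, 6, 7, 8}
Step 14: union(1, 7) -> merged; set of 1 now {1, 2, 4, 5, 6, 7, 8}
Step 15: union(3, 7) -> merged; set of 3 now {1, 2, 3, 4, 5, 6, 7, 8}
Step 16: union(1, 4) -> already same set; set of 1 now {1, 2, 3, 4, 5, 6, 7, 8}
Step 17: union(3, 5) -> already same set; set of 3 now {1, 2, 3, 4, 5, 6, 7, 8}
Step 18: union(2, 3) -> already same set; set of 2 now {1, 2, 3, 4, 5, 6, 7, 8}
Step 19: find(1) -> no change; set of 1 is {1, 2, 3, 4, 5, 6, 7, 8}
Step 20: find(1) -> no change; set of 1 is {1, 2, 3, 4, 5, 6, 7, 8}
Step 21: union(2, 3) -> already same set; set of 2 now {1, 2, 3, 4, 5, 6, 7, 8}
Step 22: union(4, 3) -> already same set; set of 4 now {1, 2, 3, 4, 5, 6, 7, 8}
Component of 8: {1, 2, 3, 4, 5, 6, 7, 8}

Answer: 1, 2, 3, 4, 5, 6, 7, 8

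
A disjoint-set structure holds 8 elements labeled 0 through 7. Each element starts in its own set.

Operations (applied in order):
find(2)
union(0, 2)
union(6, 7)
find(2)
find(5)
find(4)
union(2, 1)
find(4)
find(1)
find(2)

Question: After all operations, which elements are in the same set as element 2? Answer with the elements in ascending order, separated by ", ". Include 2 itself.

Step 1: find(2) -> no change; set of 2 is {2}
Step 2: union(0, 2) -> merged; set of 0 now {0, 2}
Step 3: union(6, 7) -> merged; set of 6 now {6, 7}
Step 4: find(2) -> no change; set of 2 is {0, 2}
Step 5: find(5) -> no change; set of 5 is {5}
Step 6: find(4) -> no change; set of 4 is {4}
Step 7: union(2, 1) -> merged; set of 2 now {0, 1, 2}
Step 8: find(4) -> no change; set of 4 is {4}
Step 9: find(1) -> no change; set of 1 is {0, 1, 2}
Step 10: find(2) -> no change; set of 2 is {0, 1, 2}
Component of 2: {0, 1, 2}

Answer: 0, 1, 2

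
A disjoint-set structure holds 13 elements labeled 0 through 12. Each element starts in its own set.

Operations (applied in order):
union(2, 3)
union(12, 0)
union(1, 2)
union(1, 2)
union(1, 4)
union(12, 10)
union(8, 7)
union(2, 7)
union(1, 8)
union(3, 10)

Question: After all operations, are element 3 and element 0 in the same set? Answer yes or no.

Answer: yes

Derivation:
Step 1: union(2, 3) -> merged; set of 2 now {2, 3}
Step 2: union(12, 0) -> merged; set of 12 now {0, 12}
Step 3: union(1, 2) -> merged; set of 1 now {1, 2, 3}
Step 4: union(1, 2) -> already same set; set of 1 now {1, 2, 3}
Step 5: union(1, 4) -> merged; set of 1 now {1, 2, 3, 4}
Step 6: union(12, 10) -> merged; set of 12 now {0, 10, 12}
Step 7: union(8, 7) -> merged; set of 8 now {7, 8}
Step 8: union(2, 7) -> merged; set of 2 now {1, 2, 3, 4, 7, 8}
Step 9: union(1, 8) -> already same set; set of 1 now {1, 2, 3, 4, 7, 8}
Step 10: union(3, 10) -> merged; set of 3 now {0, 1, 2, 3, 4, 7, 8, 10, 12}
Set of 3: {0, 1, 2, 3, 4, 7, 8, 10, 12}; 0 is a member.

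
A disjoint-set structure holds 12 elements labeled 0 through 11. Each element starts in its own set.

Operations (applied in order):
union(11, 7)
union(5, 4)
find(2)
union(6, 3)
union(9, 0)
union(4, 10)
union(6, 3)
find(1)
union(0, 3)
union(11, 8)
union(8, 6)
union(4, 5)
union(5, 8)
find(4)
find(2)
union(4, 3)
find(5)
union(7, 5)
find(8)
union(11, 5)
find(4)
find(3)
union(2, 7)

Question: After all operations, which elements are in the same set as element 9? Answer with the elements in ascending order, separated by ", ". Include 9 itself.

Step 1: union(11, 7) -> merged; set of 11 now {7, 11}
Step 2: union(5, 4) -> merged; set of 5 now {4, 5}
Step 3: find(2) -> no change; set of 2 is {2}
Step 4: union(6, 3) -> merged; set of 6 now {3, 6}
Step 5: union(9, 0) -> merged; set of 9 now {0, 9}
Step 6: union(4, 10) -> merged; set of 4 now {4, 5, 10}
Step 7: union(6, 3) -> already same set; set of 6 now {3, 6}
Step 8: find(1) -> no change; set of 1 is {1}
Step 9: union(0, 3) -> merged; set of 0 now {0, 3, 6, 9}
Step 10: union(11, 8) -> merged; set of 11 now {7, 8, 11}
Step 11: union(8, 6) -> merged; set of 8 now {0, 3, 6, 7, 8, 9, 11}
Step 12: union(4, 5) -> already same set; set of 4 now {4, 5, 10}
Step 13: union(5, 8) -> merged; set of 5 now {0, 3, 4, 5, 6, 7, 8, 9, 10, 11}
Step 14: find(4) -> no change; set of 4 is {0, 3, 4, 5, 6, 7, 8, 9, 10, 11}
Step 15: find(2) -> no change; set of 2 is {2}
Step 16: union(4, 3) -> already same set; set of 4 now {0, 3, 4, 5, 6, 7, 8, 9, 10, 11}
Step 17: find(5) -> no change; set of 5 is {0, 3, 4, 5, 6, 7, 8, 9, 10, 11}
Step 18: union(7, 5) -> already same set; set of 7 now {0, 3, 4, 5, 6, 7, 8, 9, 10, 11}
Step 19: find(8) -> no change; set of 8 is {0, 3, 4, 5, 6, 7, 8, 9, 10, 11}
Step 20: union(11, 5) -> already same set; set of 11 now {0, 3, 4, 5, 6, 7, 8, 9, 10, 11}
Step 21: find(4) -> no change; set of 4 is {0, 3, 4, 5, 6, 7, 8, 9, 10, 11}
Step 22: find(3) -> no change; set of 3 is {0, 3, 4, 5, 6, 7, 8, 9, 10, 11}
Step 23: union(2, 7) -> merged; set of 2 now {0, 2, 3, 4, 5, 6, 7, 8, 9, 10, 11}
Component of 9: {0, 2, 3, 4, 5, 6, 7, 8, 9, 10, 11}

Answer: 0, 2, 3, 4, 5, 6, 7, 8, 9, 10, 11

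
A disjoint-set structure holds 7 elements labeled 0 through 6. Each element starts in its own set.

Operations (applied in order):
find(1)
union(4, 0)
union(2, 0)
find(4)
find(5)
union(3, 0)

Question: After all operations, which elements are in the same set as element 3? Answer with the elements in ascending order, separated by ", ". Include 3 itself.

Answer: 0, 2, 3, 4

Derivation:
Step 1: find(1) -> no change; set of 1 is {1}
Step 2: union(4, 0) -> merged; set of 4 now {0, 4}
Step 3: union(2, 0) -> merged; set of 2 now {0, 2, 4}
Step 4: find(4) -> no change; set of 4 is {0, 2, 4}
Step 5: find(5) -> no change; set of 5 is {5}
Step 6: union(3, 0) -> merged; set of 3 now {0, 2, 3, 4}
Component of 3: {0, 2, 3, 4}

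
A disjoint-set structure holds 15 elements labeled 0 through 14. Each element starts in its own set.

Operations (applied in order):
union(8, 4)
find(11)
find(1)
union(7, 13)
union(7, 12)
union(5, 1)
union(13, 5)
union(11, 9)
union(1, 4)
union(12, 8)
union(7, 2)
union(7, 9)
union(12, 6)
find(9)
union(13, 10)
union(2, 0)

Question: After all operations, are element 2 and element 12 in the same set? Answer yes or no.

Step 1: union(8, 4) -> merged; set of 8 now {4, 8}
Step 2: find(11) -> no change; set of 11 is {11}
Step 3: find(1) -> no change; set of 1 is {1}
Step 4: union(7, 13) -> merged; set of 7 now {7, 13}
Step 5: union(7, 12) -> merged; set of 7 now {7, 12, 13}
Step 6: union(5, 1) -> merged; set of 5 now {1, 5}
Step 7: union(13, 5) -> merged; set of 13 now {1, 5, 7, 12, 13}
Step 8: union(11, 9) -> merged; set of 11 now {9, 11}
Step 9: union(1, 4) -> merged; set of 1 now {1, 4, 5, 7, 8, 12, 13}
Step 10: union(12, 8) -> already same set; set of 12 now {1, 4, 5, 7, 8, 12, 13}
Step 11: union(7, 2) -> merged; set of 7 now {1, 2, 4, 5, 7, 8, 12, 13}
Step 12: union(7, 9) -> merged; set of 7 now {1, 2, 4, 5, 7, 8, 9, 11, 12, 13}
Step 13: union(12, 6) -> merged; set of 12 now {1, 2, 4, 5, 6, 7, 8, 9, 11, 12, 13}
Step 14: find(9) -> no change; set of 9 is {1, 2, 4, 5, 6, 7, 8, 9, 11, 12, 13}
Step 15: union(13, 10) -> merged; set of 13 now {1, 2, 4, 5, 6, 7, 8, 9, 10, 11, 12, 13}
Step 16: union(2, 0) -> merged; set of 2 now {0, 1, 2, 4, 5, 6, 7, 8, 9, 10, 11, 12, 13}
Set of 2: {0, 1, 2, 4, 5, 6, 7, 8, 9, 10, 11, 12, 13}; 12 is a member.

Answer: yes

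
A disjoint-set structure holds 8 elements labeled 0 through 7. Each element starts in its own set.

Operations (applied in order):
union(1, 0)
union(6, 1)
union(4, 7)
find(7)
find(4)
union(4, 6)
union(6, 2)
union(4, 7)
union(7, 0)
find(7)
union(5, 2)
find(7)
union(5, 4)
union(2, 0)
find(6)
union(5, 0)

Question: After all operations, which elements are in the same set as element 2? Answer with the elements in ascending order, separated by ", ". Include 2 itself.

Step 1: union(1, 0) -> merged; set of 1 now {0, 1}
Step 2: union(6, 1) -> merged; set of 6 now {0, 1, 6}
Step 3: union(4, 7) -> merged; set of 4 now {4, 7}
Step 4: find(7) -> no change; set of 7 is {4, 7}
Step 5: find(4) -> no change; set of 4 is {4, 7}
Step 6: union(4, 6) -> merged; set of 4 now {0, 1, 4, 6, 7}
Step 7: union(6, 2) -> merged; set of 6 now {0, 1, 2, 4, 6, 7}
Step 8: union(4, 7) -> already same set; set of 4 now {0, 1, 2, 4, 6, 7}
Step 9: union(7, 0) -> already same set; set of 7 now {0, 1, 2, 4, 6, 7}
Step 10: find(7) -> no change; set of 7 is {0, 1, 2, 4, 6, 7}
Step 11: union(5, 2) -> merged; set of 5 now {0, 1, 2, 4, 5, 6, 7}
Step 12: find(7) -> no change; set of 7 is {0, 1, 2, 4, 5, 6, 7}
Step 13: union(5, 4) -> already same set; set of 5 now {0, 1, 2, 4, 5, 6, 7}
Step 14: union(2, 0) -> already same set; set of 2 now {0, 1, 2, 4, 5, 6, 7}
Step 15: find(6) -> no change; set of 6 is {0, 1, 2, 4, 5, 6, 7}
Step 16: union(5, 0) -> already same set; set of 5 now {0, 1, 2, 4, 5, 6, 7}
Component of 2: {0, 1, 2, 4, 5, 6, 7}

Answer: 0, 1, 2, 4, 5, 6, 7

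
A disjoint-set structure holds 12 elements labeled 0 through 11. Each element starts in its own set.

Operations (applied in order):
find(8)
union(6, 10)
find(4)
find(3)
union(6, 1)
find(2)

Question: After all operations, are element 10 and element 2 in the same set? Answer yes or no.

Step 1: find(8) -> no change; set of 8 is {8}
Step 2: union(6, 10) -> merged; set of 6 now {6, 10}
Step 3: find(4) -> no change; set of 4 is {4}
Step 4: find(3) -> no change; set of 3 is {3}
Step 5: union(6, 1) -> merged; set of 6 now {1, 6, 10}
Step 6: find(2) -> no change; set of 2 is {2}
Set of 10: {1, 6, 10}; 2 is not a member.

Answer: no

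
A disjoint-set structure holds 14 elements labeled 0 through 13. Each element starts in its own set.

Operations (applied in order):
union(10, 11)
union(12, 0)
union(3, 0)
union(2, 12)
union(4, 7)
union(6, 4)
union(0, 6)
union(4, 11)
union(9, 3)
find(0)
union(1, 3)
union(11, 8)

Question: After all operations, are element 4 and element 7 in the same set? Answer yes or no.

Step 1: union(10, 11) -> merged; set of 10 now {10, 11}
Step 2: union(12, 0) -> merged; set of 12 now {0, 12}
Step 3: union(3, 0) -> merged; set of 3 now {0, 3, 12}
Step 4: union(2, 12) -> merged; set of 2 now {0, 2, 3, 12}
Step 5: union(4, 7) -> merged; set of 4 now {4, 7}
Step 6: union(6, 4) -> merged; set of 6 now {4, 6, 7}
Step 7: union(0, 6) -> merged; set of 0 now {0, 2, 3, 4, 6, 7, 12}
Step 8: union(4, 11) -> merged; set of 4 now {0, 2, 3, 4, 6, 7, 10, 11, 12}
Step 9: union(9, 3) -> merged; set of 9 now {0, 2, 3, 4, 6, 7, 9, 10, 11, 12}
Step 10: find(0) -> no change; set of 0 is {0, 2, 3, 4, 6, 7, 9, 10, 11, 12}
Step 11: union(1, 3) -> merged; set of 1 now {0, 1, 2, 3, 4, 6, 7, 9, 10, 11, 12}
Step 12: union(11, 8) -> merged; set of 11 now {0, 1, 2, 3, 4, 6, 7, 8, 9, 10, 11, 12}
Set of 4: {0, 1, 2, 3, 4, 6, 7, 8, 9, 10, 11, 12}; 7 is a member.

Answer: yes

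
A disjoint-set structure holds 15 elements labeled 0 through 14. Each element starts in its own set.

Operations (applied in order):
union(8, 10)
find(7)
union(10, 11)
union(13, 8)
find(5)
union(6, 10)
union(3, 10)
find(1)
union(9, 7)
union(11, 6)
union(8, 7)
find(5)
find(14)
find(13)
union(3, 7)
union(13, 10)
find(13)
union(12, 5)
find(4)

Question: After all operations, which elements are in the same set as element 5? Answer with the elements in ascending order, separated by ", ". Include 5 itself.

Step 1: union(8, 10) -> merged; set of 8 now {8, 10}
Step 2: find(7) -> no change; set of 7 is {7}
Step 3: union(10, 11) -> merged; set of 10 now {8, 10, 11}
Step 4: union(13, 8) -> merged; set of 13 now {8, 10, 11, 13}
Step 5: find(5) -> no change; set of 5 is {5}
Step 6: union(6, 10) -> merged; set of 6 now {6, 8, 10, 11, 13}
Step 7: union(3, 10) -> merged; set of 3 now {3, 6, 8, 10, 11, 13}
Step 8: find(1) -> no change; set of 1 is {1}
Step 9: union(9, 7) -> merged; set of 9 now {7, 9}
Step 10: union(11, 6) -> already same set; set of 11 now {3, 6, 8, 10, 11, 13}
Step 11: union(8, 7) -> merged; set of 8 now {3, 6, 7, 8, 9, 10, 11, 13}
Step 12: find(5) -> no change; set of 5 is {5}
Step 13: find(14) -> no change; set of 14 is {14}
Step 14: find(13) -> no change; set of 13 is {3, 6, 7, 8, 9, 10, 11, 13}
Step 15: union(3, 7) -> already same set; set of 3 now {3, 6, 7, 8, 9, 10, 11, 13}
Step 16: union(13, 10) -> already same set; set of 13 now {3, 6, 7, 8, 9, 10, 11, 13}
Step 17: find(13) -> no change; set of 13 is {3, 6, 7, 8, 9, 10, 11, 13}
Step 18: union(12, 5) -> merged; set of 12 now {5, 12}
Step 19: find(4) -> no change; set of 4 is {4}
Component of 5: {5, 12}

Answer: 5, 12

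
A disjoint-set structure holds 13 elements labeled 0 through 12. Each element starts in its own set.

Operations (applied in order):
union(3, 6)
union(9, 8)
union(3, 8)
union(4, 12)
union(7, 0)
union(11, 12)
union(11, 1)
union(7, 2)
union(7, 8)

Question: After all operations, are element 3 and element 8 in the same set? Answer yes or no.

Answer: yes

Derivation:
Step 1: union(3, 6) -> merged; set of 3 now {3, 6}
Step 2: union(9, 8) -> merged; set of 9 now {8, 9}
Step 3: union(3, 8) -> merged; set of 3 now {3, 6, 8, 9}
Step 4: union(4, 12) -> merged; set of 4 now {4, 12}
Step 5: union(7, 0) -> merged; set of 7 now {0, 7}
Step 6: union(11, 12) -> merged; set of 11 now {4, 11, 12}
Step 7: union(11, 1) -> merged; set of 11 now {1, 4, 11, 12}
Step 8: union(7, 2) -> merged; set of 7 now {0, 2, 7}
Step 9: union(7, 8) -> merged; set of 7 now {0, 2, 3, 6, 7, 8, 9}
Set of 3: {0, 2, 3, 6, 7, 8, 9}; 8 is a member.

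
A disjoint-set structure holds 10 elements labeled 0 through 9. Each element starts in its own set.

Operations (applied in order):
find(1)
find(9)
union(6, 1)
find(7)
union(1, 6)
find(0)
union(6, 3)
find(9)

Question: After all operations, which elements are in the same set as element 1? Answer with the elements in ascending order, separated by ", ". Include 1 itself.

Answer: 1, 3, 6

Derivation:
Step 1: find(1) -> no change; set of 1 is {1}
Step 2: find(9) -> no change; set of 9 is {9}
Step 3: union(6, 1) -> merged; set of 6 now {1, 6}
Step 4: find(7) -> no change; set of 7 is {7}
Step 5: union(1, 6) -> already same set; set of 1 now {1, 6}
Step 6: find(0) -> no change; set of 0 is {0}
Step 7: union(6, 3) -> merged; set of 6 now {1, 3, 6}
Step 8: find(9) -> no change; set of 9 is {9}
Component of 1: {1, 3, 6}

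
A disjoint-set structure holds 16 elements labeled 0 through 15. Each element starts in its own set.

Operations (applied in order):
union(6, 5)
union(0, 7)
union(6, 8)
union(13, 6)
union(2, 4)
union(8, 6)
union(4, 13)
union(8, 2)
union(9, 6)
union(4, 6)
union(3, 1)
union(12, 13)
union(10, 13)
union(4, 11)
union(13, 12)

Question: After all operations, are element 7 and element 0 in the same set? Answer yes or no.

Answer: yes

Derivation:
Step 1: union(6, 5) -> merged; set of 6 now {5, 6}
Step 2: union(0, 7) -> merged; set of 0 now {0, 7}
Step 3: union(6, 8) -> merged; set of 6 now {5, 6, 8}
Step 4: union(13, 6) -> merged; set of 13 now {5, 6, 8, 13}
Step 5: union(2, 4) -> merged; set of 2 now {2, 4}
Step 6: union(8, 6) -> already same set; set of 8 now {5, 6, 8, 13}
Step 7: union(4, 13) -> merged; set of 4 now {2, 4, 5, 6, 8, 13}
Step 8: union(8, 2) -> already same set; set of 8 now {2, 4, 5, 6, 8, 13}
Step 9: union(9, 6) -> merged; set of 9 now {2, 4, 5, 6, 8, 9, 13}
Step 10: union(4, 6) -> already same set; set of 4 now {2, 4, 5, 6, 8, 9, 13}
Step 11: union(3, 1) -> merged; set of 3 now {1, 3}
Step 12: union(12, 13) -> merged; set of 12 now {2, 4, 5, 6, 8, 9, 12, 13}
Step 13: union(10, 13) -> merged; set of 10 now {2, 4, 5, 6, 8, 9, 10, 12, 13}
Step 14: union(4, 11) -> merged; set of 4 now {2, 4, 5, 6, 8, 9, 10, 11, 12, 13}
Step 15: union(13, 12) -> already same set; set of 13 now {2, 4, 5, 6, 8, 9, 10, 11, 12, 13}
Set of 7: {0, 7}; 0 is a member.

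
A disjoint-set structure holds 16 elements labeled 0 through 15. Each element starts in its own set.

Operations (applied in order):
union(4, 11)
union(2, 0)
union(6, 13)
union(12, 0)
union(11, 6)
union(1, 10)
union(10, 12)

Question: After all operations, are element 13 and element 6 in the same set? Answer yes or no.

Step 1: union(4, 11) -> merged; set of 4 now {4, 11}
Step 2: union(2, 0) -> merged; set of 2 now {0, 2}
Step 3: union(6, 13) -> merged; set of 6 now {6, 13}
Step 4: union(12, 0) -> merged; set of 12 now {0, 2, 12}
Step 5: union(11, 6) -> merged; set of 11 now {4, 6, 11, 13}
Step 6: union(1, 10) -> merged; set of 1 now {1, 10}
Step 7: union(10, 12) -> merged; set of 10 now {0, 1, 2, 10, 12}
Set of 13: {4, 6, 11, 13}; 6 is a member.

Answer: yes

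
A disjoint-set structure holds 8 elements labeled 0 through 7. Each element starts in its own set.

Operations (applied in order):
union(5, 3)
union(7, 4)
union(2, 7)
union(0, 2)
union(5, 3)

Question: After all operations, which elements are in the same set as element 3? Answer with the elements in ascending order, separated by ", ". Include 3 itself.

Step 1: union(5, 3) -> merged; set of 5 now {3, 5}
Step 2: union(7, 4) -> merged; set of 7 now {4, 7}
Step 3: union(2, 7) -> merged; set of 2 now {2, 4, 7}
Step 4: union(0, 2) -> merged; set of 0 now {0, 2, 4, 7}
Step 5: union(5, 3) -> already same set; set of 5 now {3, 5}
Component of 3: {3, 5}

Answer: 3, 5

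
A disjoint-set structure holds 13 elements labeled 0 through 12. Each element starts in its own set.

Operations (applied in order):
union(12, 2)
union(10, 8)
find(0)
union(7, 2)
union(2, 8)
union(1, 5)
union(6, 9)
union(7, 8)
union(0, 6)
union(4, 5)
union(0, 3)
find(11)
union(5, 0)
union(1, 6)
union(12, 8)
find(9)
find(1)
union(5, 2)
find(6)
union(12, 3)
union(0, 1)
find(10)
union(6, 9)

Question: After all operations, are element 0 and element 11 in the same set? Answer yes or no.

Answer: no

Derivation:
Step 1: union(12, 2) -> merged; set of 12 now {2, 12}
Step 2: union(10, 8) -> merged; set of 10 now {8, 10}
Step 3: find(0) -> no change; set of 0 is {0}
Step 4: union(7, 2) -> merged; set of 7 now {2, 7, 12}
Step 5: union(2, 8) -> merged; set of 2 now {2, 7, 8, 10, 12}
Step 6: union(1, 5) -> merged; set of 1 now {1, 5}
Step 7: union(6, 9) -> merged; set of 6 now {6, 9}
Step 8: union(7, 8) -> already same set; set of 7 now {2, 7, 8, 10, 12}
Step 9: union(0, 6) -> merged; set of 0 now {0, 6, 9}
Step 10: union(4, 5) -> merged; set of 4 now {1, 4, 5}
Step 11: union(0, 3) -> merged; set of 0 now {0, 3, 6, 9}
Step 12: find(11) -> no change; set of 11 is {11}
Step 13: union(5, 0) -> merged; set of 5 now {0, 1, 3, 4, 5, 6, 9}
Step 14: union(1, 6) -> already same set; set of 1 now {0, 1, 3, 4, 5, 6, 9}
Step 15: union(12, 8) -> already same set; set of 12 now {2, 7, 8, 10, 12}
Step 16: find(9) -> no change; set of 9 is {0, 1, 3, 4, 5, 6, 9}
Step 17: find(1) -> no change; set of 1 is {0, 1, 3, 4, 5, 6, 9}
Step 18: union(5, 2) -> merged; set of 5 now {0, 1, 2, 3, 4, 5, 6, 7, 8, 9, 10, 12}
Step 19: find(6) -> no change; set of 6 is {0, 1, 2, 3, 4, 5, 6, 7, 8, 9, 10, 12}
Step 20: union(12, 3) -> already same set; set of 12 now {0, 1, 2, 3, 4, 5, 6, 7, 8, 9, 10, 12}
Step 21: union(0, 1) -> already same set; set of 0 now {0, 1, 2, 3, 4, 5, 6, 7, 8, 9, 10, 12}
Step 22: find(10) -> no change; set of 10 is {0, 1, 2, 3, 4, 5, 6, 7, 8, 9, 10, 12}
Step 23: union(6, 9) -> already same set; set of 6 now {0, 1, 2, 3, 4, 5, 6, 7, 8, 9, 10, 12}
Set of 0: {0, 1, 2, 3, 4, 5, 6, 7, 8, 9, 10, 12}; 11 is not a member.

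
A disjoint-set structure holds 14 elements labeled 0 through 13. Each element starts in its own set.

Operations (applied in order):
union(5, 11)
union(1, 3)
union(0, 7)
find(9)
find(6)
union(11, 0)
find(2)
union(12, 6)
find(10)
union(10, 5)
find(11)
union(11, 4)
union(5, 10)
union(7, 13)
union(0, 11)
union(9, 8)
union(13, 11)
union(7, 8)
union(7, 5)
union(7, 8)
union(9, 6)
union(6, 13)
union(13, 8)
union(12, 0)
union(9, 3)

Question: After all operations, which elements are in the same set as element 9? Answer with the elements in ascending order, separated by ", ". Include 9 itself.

Answer: 0, 1, 3, 4, 5, 6, 7, 8, 9, 10, 11, 12, 13

Derivation:
Step 1: union(5, 11) -> merged; set of 5 now {5, 11}
Step 2: union(1, 3) -> merged; set of 1 now {1, 3}
Step 3: union(0, 7) -> merged; set of 0 now {0, 7}
Step 4: find(9) -> no change; set of 9 is {9}
Step 5: find(6) -> no change; set of 6 is {6}
Step 6: union(11, 0) -> merged; set of 11 now {0, 5, 7, 11}
Step 7: find(2) -> no change; set of 2 is {2}
Step 8: union(12, 6) -> merged; set of 12 now {6, 12}
Step 9: find(10) -> no change; set of 10 is {10}
Step 10: union(10, 5) -> merged; set of 10 now {0, 5, 7, 10, 11}
Step 11: find(11) -> no change; set of 11 is {0, 5, 7, 10, 11}
Step 12: union(11, 4) -> merged; set of 11 now {0, 4, 5, 7, 10, 11}
Step 13: union(5, 10) -> already same set; set of 5 now {0, 4, 5, 7, 10, 11}
Step 14: union(7, 13) -> merged; set of 7 now {0, 4, 5, 7, 10, 11, 13}
Step 15: union(0, 11) -> already same set; set of 0 now {0, 4, 5, 7, 10, 11, 13}
Step 16: union(9, 8) -> merged; set of 9 now {8, 9}
Step 17: union(13, 11) -> already same set; set of 13 now {0, 4, 5, 7, 10, 11, 13}
Step 18: union(7, 8) -> merged; set of 7 now {0, 4, 5, 7, 8, 9, 10, 11, 13}
Step 19: union(7, 5) -> already same set; set of 7 now {0, 4, 5, 7, 8, 9, 10, 11, 13}
Step 20: union(7, 8) -> already same set; set of 7 now {0, 4, 5, 7, 8, 9, 10, 11, 13}
Step 21: union(9, 6) -> merged; set of 9 now {0, 4, 5, 6, 7, 8, 9, 10, 11, 12, 13}
Step 22: union(6, 13) -> already same set; set of 6 now {0, 4, 5, 6, 7, 8, 9, 10, 11, 12, 13}
Step 23: union(13, 8) -> already same set; set of 13 now {0, 4, 5, 6, 7, 8, 9, 10, 11, 12, 13}
Step 24: union(12, 0) -> already same set; set of 12 now {0, 4, 5, 6, 7, 8, 9, 10, 11, 12, 13}
Step 25: union(9, 3) -> merged; set of 9 now {0, 1, 3, 4, 5, 6, 7, 8, 9, 10, 11, 12, 13}
Component of 9: {0, 1, 3, 4, 5, 6, 7, 8, 9, 10, 11, 12, 13}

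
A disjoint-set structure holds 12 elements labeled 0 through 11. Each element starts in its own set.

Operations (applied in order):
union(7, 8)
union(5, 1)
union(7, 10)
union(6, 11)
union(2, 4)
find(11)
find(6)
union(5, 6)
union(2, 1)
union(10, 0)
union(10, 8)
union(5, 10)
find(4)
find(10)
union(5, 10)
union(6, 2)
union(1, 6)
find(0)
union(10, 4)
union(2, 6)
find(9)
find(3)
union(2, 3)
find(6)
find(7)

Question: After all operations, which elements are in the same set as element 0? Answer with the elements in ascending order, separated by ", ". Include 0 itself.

Step 1: union(7, 8) -> merged; set of 7 now {7, 8}
Step 2: union(5, 1) -> merged; set of 5 now {1, 5}
Step 3: union(7, 10) -> merged; set of 7 now {7, 8, 10}
Step 4: union(6, 11) -> merged; set of 6 now {6, 11}
Step 5: union(2, 4) -> merged; set of 2 now {2, 4}
Step 6: find(11) -> no change; set of 11 is {6, 11}
Step 7: find(6) -> no change; set of 6 is {6, 11}
Step 8: union(5, 6) -> merged; set of 5 now {1, 5, 6, 11}
Step 9: union(2, 1) -> merged; set of 2 now {1, 2, 4, 5, 6, 11}
Step 10: union(10, 0) -> merged; set of 10 now {0, 7, 8, 10}
Step 11: union(10, 8) -> already same set; set of 10 now {0, 7, 8, 10}
Step 12: union(5, 10) -> merged; set of 5 now {0, 1, 2, 4, 5, 6, 7, 8, 10, 11}
Step 13: find(4) -> no change; set of 4 is {0, 1, 2, 4, 5, 6, 7, 8, 10, 11}
Step 14: find(10) -> no change; set of 10 is {0, 1, 2, 4, 5, 6, 7, 8, 10, 11}
Step 15: union(5, 10) -> already same set; set of 5 now {0, 1, 2, 4, 5, 6, 7, 8, 10, 11}
Step 16: union(6, 2) -> already same set; set of 6 now {0, 1, 2, 4, 5, 6, 7, 8, 10, 11}
Step 17: union(1, 6) -> already same set; set of 1 now {0, 1, 2, 4, 5, 6, 7, 8, 10, 11}
Step 18: find(0) -> no change; set of 0 is {0, 1, 2, 4, 5, 6, 7, 8, 10, 11}
Step 19: union(10, 4) -> already same set; set of 10 now {0, 1, 2, 4, 5, 6, 7, 8, 10, 11}
Step 20: union(2, 6) -> already same set; set of 2 now {0, 1, 2, 4, 5, 6, 7, 8, 10, 11}
Step 21: find(9) -> no change; set of 9 is {9}
Step 22: find(3) -> no change; set of 3 is {3}
Step 23: union(2, 3) -> merged; set of 2 now {0, 1, 2, 3, 4, 5, 6, 7, 8, 10, 11}
Step 24: find(6) -> no change; set of 6 is {0, 1, 2, 3, 4, 5, 6, 7, 8, 10, 11}
Step 25: find(7) -> no change; set of 7 is {0, 1, 2, 3, 4, 5, 6, 7, 8, 10, 11}
Component of 0: {0, 1, 2, 3, 4, 5, 6, 7, 8, 10, 11}

Answer: 0, 1, 2, 3, 4, 5, 6, 7, 8, 10, 11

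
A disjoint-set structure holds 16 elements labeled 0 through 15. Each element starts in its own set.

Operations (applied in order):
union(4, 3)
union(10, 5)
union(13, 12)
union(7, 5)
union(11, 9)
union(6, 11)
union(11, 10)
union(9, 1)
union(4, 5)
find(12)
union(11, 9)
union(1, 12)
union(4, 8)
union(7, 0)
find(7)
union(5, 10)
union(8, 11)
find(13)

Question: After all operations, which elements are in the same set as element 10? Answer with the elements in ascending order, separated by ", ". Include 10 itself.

Step 1: union(4, 3) -> merged; set of 4 now {3, 4}
Step 2: union(10, 5) -> merged; set of 10 now {5, 10}
Step 3: union(13, 12) -> merged; set of 13 now {12, 13}
Step 4: union(7, 5) -> merged; set of 7 now {5, 7, 10}
Step 5: union(11, 9) -> merged; set of 11 now {9, 11}
Step 6: union(6, 11) -> merged; set of 6 now {6, 9, 11}
Step 7: union(11, 10) -> merged; set of 11 now {5, 6, 7, 9, 10, 11}
Step 8: union(9, 1) -> merged; set of 9 now {1, 5, 6, 7, 9, 10, 11}
Step 9: union(4, 5) -> merged; set of 4 now {1, 3, 4, 5, 6, 7, 9, 10, 11}
Step 10: find(12) -> no change; set of 12 is {12, 13}
Step 11: union(11, 9) -> already same set; set of 11 now {1, 3, 4, 5, 6, 7, 9, 10, 11}
Step 12: union(1, 12) -> merged; set of 1 now {1, 3, 4, 5, 6, 7, 9, 10, 11, 12, 13}
Step 13: union(4, 8) -> merged; set of 4 now {1, 3, 4, 5, 6, 7, 8, 9, 10, 11, 12, 13}
Step 14: union(7, 0) -> merged; set of 7 now {0, 1, 3, 4, 5, 6, 7, 8, 9, 10, 11, 12, 13}
Step 15: find(7) -> no change; set of 7 is {0, 1, 3, 4, 5, 6, 7, 8, 9, 10, 11, 12, 13}
Step 16: union(5, 10) -> already same set; set of 5 now {0, 1, 3, 4, 5, 6, 7, 8, 9, 10, 11, 12, 13}
Step 17: union(8, 11) -> already same set; set of 8 now {0, 1, 3, 4, 5, 6, 7, 8, 9, 10, 11, 12, 13}
Step 18: find(13) -> no change; set of 13 is {0, 1, 3, 4, 5, 6, 7, 8, 9, 10, 11, 12, 13}
Component of 10: {0, 1, 3, 4, 5, 6, 7, 8, 9, 10, 11, 12, 13}

Answer: 0, 1, 3, 4, 5, 6, 7, 8, 9, 10, 11, 12, 13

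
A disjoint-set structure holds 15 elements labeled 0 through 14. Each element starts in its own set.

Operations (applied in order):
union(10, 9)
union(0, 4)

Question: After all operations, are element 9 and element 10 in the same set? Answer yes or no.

Step 1: union(10, 9) -> merged; set of 10 now {9, 10}
Step 2: union(0, 4) -> merged; set of 0 now {0, 4}
Set of 9: {9, 10}; 10 is a member.

Answer: yes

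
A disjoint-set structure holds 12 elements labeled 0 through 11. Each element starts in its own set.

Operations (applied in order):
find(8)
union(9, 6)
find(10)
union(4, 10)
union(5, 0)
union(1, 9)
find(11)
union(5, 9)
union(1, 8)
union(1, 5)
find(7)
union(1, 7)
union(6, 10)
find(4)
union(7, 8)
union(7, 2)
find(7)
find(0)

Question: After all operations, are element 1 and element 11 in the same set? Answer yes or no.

Step 1: find(8) -> no change; set of 8 is {8}
Step 2: union(9, 6) -> merged; set of 9 now {6, 9}
Step 3: find(10) -> no change; set of 10 is {10}
Step 4: union(4, 10) -> merged; set of 4 now {4, 10}
Step 5: union(5, 0) -> merged; set of 5 now {0, 5}
Step 6: union(1, 9) -> merged; set of 1 now {1, 6, 9}
Step 7: find(11) -> no change; set of 11 is {11}
Step 8: union(5, 9) -> merged; set of 5 now {0, 1, 5, 6, 9}
Step 9: union(1, 8) -> merged; set of 1 now {0, 1, 5, 6, 8, 9}
Step 10: union(1, 5) -> already same set; set of 1 now {0, 1, 5, 6, 8, 9}
Step 11: find(7) -> no change; set of 7 is {7}
Step 12: union(1, 7) -> merged; set of 1 now {0, 1, 5, 6, 7, 8, 9}
Step 13: union(6, 10) -> merged; set of 6 now {0, 1, 4, 5, 6, 7, 8, 9, 10}
Step 14: find(4) -> no change; set of 4 is {0, 1, 4, 5, 6, 7, 8, 9, 10}
Step 15: union(7, 8) -> already same set; set of 7 now {0, 1, 4, 5, 6, 7, 8, 9, 10}
Step 16: union(7, 2) -> merged; set of 7 now {0, 1, 2, 4, 5, 6, 7, 8, 9, 10}
Step 17: find(7) -> no change; set of 7 is {0, 1, 2, 4, 5, 6, 7, 8, 9, 10}
Step 18: find(0) -> no change; set of 0 is {0, 1, 2, 4, 5, 6, 7, 8, 9, 10}
Set of 1: {0, 1, 2, 4, 5, 6, 7, 8, 9, 10}; 11 is not a member.

Answer: no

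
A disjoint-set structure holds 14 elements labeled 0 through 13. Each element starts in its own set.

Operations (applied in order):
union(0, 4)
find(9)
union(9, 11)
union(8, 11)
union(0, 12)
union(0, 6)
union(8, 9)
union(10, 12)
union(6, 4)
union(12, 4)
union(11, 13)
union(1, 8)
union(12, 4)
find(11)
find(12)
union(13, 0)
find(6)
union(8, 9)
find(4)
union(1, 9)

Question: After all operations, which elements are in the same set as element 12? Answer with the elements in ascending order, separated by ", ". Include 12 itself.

Answer: 0, 1, 4, 6, 8, 9, 10, 11, 12, 13

Derivation:
Step 1: union(0, 4) -> merged; set of 0 now {0, 4}
Step 2: find(9) -> no change; set of 9 is {9}
Step 3: union(9, 11) -> merged; set of 9 now {9, 11}
Step 4: union(8, 11) -> merged; set of 8 now {8, 9, 11}
Step 5: union(0, 12) -> merged; set of 0 now {0, 4, 12}
Step 6: union(0, 6) -> merged; set of 0 now {0, 4, 6, 12}
Step 7: union(8, 9) -> already same set; set of 8 now {8, 9, 11}
Step 8: union(10, 12) -> merged; set of 10 now {0, 4, 6, 10, 12}
Step 9: union(6, 4) -> already same set; set of 6 now {0, 4, 6, 10, 12}
Step 10: union(12, 4) -> already same set; set of 12 now {0, 4, 6, 10, 12}
Step 11: union(11, 13) -> merged; set of 11 now {8, 9, 11, 13}
Step 12: union(1, 8) -> merged; set of 1 now {1, 8, 9, 11, 13}
Step 13: union(12, 4) -> already same set; set of 12 now {0, 4, 6, 10, 12}
Step 14: find(11) -> no change; set of 11 is {1, 8, 9, 11, 13}
Step 15: find(12) -> no change; set of 12 is {0, 4, 6, 10, 12}
Step 16: union(13, 0) -> merged; set of 13 now {0, 1, 4, 6, 8, 9, 10, 11, 12, 13}
Step 17: find(6) -> no change; set of 6 is {0, 1, 4, 6, 8, 9, 10, 11, 12, 13}
Step 18: union(8, 9) -> already same set; set of 8 now {0, 1, 4, 6, 8, 9, 10, 11, 12, 13}
Step 19: find(4) -> no change; set of 4 is {0, 1, 4, 6, 8, 9, 10, 11, 12, 13}
Step 20: union(1, 9) -> already same set; set of 1 now {0, 1, 4, 6, 8, 9, 10, 11, 12, 13}
Component of 12: {0, 1, 4, 6, 8, 9, 10, 11, 12, 13}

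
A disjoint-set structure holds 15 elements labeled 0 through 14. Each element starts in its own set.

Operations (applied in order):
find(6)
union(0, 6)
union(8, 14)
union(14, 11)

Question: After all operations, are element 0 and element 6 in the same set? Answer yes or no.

Step 1: find(6) -> no change; set of 6 is {6}
Step 2: union(0, 6) -> merged; set of 0 now {0, 6}
Step 3: union(8, 14) -> merged; set of 8 now {8, 14}
Step 4: union(14, 11) -> merged; set of 14 now {8, 11, 14}
Set of 0: {0, 6}; 6 is a member.

Answer: yes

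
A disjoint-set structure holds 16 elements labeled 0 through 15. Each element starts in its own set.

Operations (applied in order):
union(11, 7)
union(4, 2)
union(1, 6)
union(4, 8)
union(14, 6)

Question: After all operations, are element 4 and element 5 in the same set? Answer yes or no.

Answer: no

Derivation:
Step 1: union(11, 7) -> merged; set of 11 now {7, 11}
Step 2: union(4, 2) -> merged; set of 4 now {2, 4}
Step 3: union(1, 6) -> merged; set of 1 now {1, 6}
Step 4: union(4, 8) -> merged; set of 4 now {2, 4, 8}
Step 5: union(14, 6) -> merged; set of 14 now {1, 6, 14}
Set of 4: {2, 4, 8}; 5 is not a member.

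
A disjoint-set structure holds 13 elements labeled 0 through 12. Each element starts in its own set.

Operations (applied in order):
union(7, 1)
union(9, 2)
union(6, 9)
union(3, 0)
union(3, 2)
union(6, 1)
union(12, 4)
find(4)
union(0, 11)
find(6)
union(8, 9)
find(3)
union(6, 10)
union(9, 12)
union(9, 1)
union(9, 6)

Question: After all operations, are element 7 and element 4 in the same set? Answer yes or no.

Answer: yes

Derivation:
Step 1: union(7, 1) -> merged; set of 7 now {1, 7}
Step 2: union(9, 2) -> merged; set of 9 now {2, 9}
Step 3: union(6, 9) -> merged; set of 6 now {2, 6, 9}
Step 4: union(3, 0) -> merged; set of 3 now {0, 3}
Step 5: union(3, 2) -> merged; set of 3 now {0, 2, 3, 6, 9}
Step 6: union(6, 1) -> merged; set of 6 now {0, 1, 2, 3, 6, 7, 9}
Step 7: union(12, 4) -> merged; set of 12 now {4, 12}
Step 8: find(4) -> no change; set of 4 is {4, 12}
Step 9: union(0, 11) -> merged; set of 0 now {0, 1, 2, 3, 6, 7, 9, 11}
Step 10: find(6) -> no change; set of 6 is {0, 1, 2, 3, 6, 7, 9, 11}
Step 11: union(8, 9) -> merged; set of 8 now {0, 1, 2, 3, 6, 7, 8, 9, 11}
Step 12: find(3) -> no change; set of 3 is {0, 1, 2, 3, 6, 7, 8, 9, 11}
Step 13: union(6, 10) -> merged; set of 6 now {0, 1, 2, 3, 6, 7, 8, 9, 10, 11}
Step 14: union(9, 12) -> merged; set of 9 now {0, 1, 2, 3, 4, 6, 7, 8, 9, 10, 11, 12}
Step 15: union(9, 1) -> already same set; set of 9 now {0, 1, 2, 3, 4, 6, 7, 8, 9, 10, 11, 12}
Step 16: union(9, 6) -> already same set; set of 9 now {0, 1, 2, 3, 4, 6, 7, 8, 9, 10, 11, 12}
Set of 7: {0, 1, 2, 3, 4, 6, 7, 8, 9, 10, 11, 12}; 4 is a member.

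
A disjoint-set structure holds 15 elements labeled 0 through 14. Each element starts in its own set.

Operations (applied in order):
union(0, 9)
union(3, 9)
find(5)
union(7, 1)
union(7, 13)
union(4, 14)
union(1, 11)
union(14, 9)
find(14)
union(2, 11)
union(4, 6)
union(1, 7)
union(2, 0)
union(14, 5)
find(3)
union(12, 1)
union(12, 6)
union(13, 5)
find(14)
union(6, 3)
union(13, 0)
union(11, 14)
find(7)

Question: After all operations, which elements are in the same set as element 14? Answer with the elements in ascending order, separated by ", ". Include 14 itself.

Step 1: union(0, 9) -> merged; set of 0 now {0, 9}
Step 2: union(3, 9) -> merged; set of 3 now {0, 3, 9}
Step 3: find(5) -> no change; set of 5 is {5}
Step 4: union(7, 1) -> merged; set of 7 now {1, 7}
Step 5: union(7, 13) -> merged; set of 7 now {1, 7, 13}
Step 6: union(4, 14) -> merged; set of 4 now {4, 14}
Step 7: union(1, 11) -> merged; set of 1 now {1, 7, 11, 13}
Step 8: union(14, 9) -> merged; set of 14 now {0, 3, 4, 9, 14}
Step 9: find(14) -> no change; set of 14 is {0, 3, 4, 9, 14}
Step 10: union(2, 11) -> merged; set of 2 now {1, 2, 7, 11, 13}
Step 11: union(4, 6) -> merged; set of 4 now {0, 3, 4, 6, 9, 14}
Step 12: union(1, 7) -> already same set; set of 1 now {1, 2, 7, 11, 13}
Step 13: union(2, 0) -> merged; set of 2 now {0, 1, 2, 3, 4, 6, 7, 9, 11, 13, 14}
Step 14: union(14, 5) -> merged; set of 14 now {0, 1, 2, 3, 4, 5, 6, 7, 9, 11, 13, 14}
Step 15: find(3) -> no change; set of 3 is {0, 1, 2, 3, 4, 5, 6, 7, 9, 11, 13, 14}
Step 16: union(12, 1) -> merged; set of 12 now {0, 1, 2, 3, 4, 5, 6, 7, 9, 11, 12, 13, 14}
Step 17: union(12, 6) -> already same set; set of 12 now {0, 1, 2, 3, 4, 5, 6, 7, 9, 11, 12, 13, 14}
Step 18: union(13, 5) -> already same set; set of 13 now {0, 1, 2, 3, 4, 5, 6, 7, 9, 11, 12, 13, 14}
Step 19: find(14) -> no change; set of 14 is {0, 1, 2, 3, 4, 5, 6, 7, 9, 11, 12, 13, 14}
Step 20: union(6, 3) -> already same set; set of 6 now {0, 1, 2, 3, 4, 5, 6, 7, 9, 11, 12, 13, 14}
Step 21: union(13, 0) -> already same set; set of 13 now {0, 1, 2, 3, 4, 5, 6, 7, 9, 11, 12, 13, 14}
Step 22: union(11, 14) -> already same set; set of 11 now {0, 1, 2, 3, 4, 5, 6, 7, 9, 11, 12, 13, 14}
Step 23: find(7) -> no change; set of 7 is {0, 1, 2, 3, 4, 5, 6, 7, 9, 11, 12, 13, 14}
Component of 14: {0, 1, 2, 3, 4, 5, 6, 7, 9, 11, 12, 13, 14}

Answer: 0, 1, 2, 3, 4, 5, 6, 7, 9, 11, 12, 13, 14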